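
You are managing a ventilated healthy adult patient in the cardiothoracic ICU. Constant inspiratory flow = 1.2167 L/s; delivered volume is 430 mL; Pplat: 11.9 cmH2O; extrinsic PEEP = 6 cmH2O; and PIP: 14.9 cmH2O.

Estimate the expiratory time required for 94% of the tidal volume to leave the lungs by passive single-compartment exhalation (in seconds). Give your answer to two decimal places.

R = (PIP − Pplat)/V̇ = (14.9 − 11.9) / 1.2167 = 3.0/1.2167 = 2.466 cmH2O·s/L.
C = Vt/(Pplat − PEEP) = 430.0 / (11.9 − 6) = 430.0/5.9 = 72.881 mL/cmH2O.
τ = R × C = 2.466 × 0.07288 L/cmH2O = 0.1797 s.
t = −τ·ln(1 − 0.94) = −0.1797·ln(0.06) = 0.5056 s.

0.51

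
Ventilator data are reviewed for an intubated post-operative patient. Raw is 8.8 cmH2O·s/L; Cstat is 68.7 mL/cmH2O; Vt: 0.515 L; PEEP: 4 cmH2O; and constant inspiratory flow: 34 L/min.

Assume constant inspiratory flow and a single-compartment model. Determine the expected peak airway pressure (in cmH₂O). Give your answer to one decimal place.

Flow: 34 L/min ÷ 60 = 0.5667 L/s.
Equation of motion (constant flow): PIP = Vt/C + R·V̇ + PEEP.
PIP = 515/68.7 + 8.8×0.5667 + 4 = 7.496 + 4.987 + 4 = 16.483 cmH2O.

16.5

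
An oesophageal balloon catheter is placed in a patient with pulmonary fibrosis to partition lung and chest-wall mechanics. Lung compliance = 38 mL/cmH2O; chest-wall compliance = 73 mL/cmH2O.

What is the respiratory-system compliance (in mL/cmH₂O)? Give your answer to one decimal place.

Lung and chest wall are elastances in series: 1/Crs = 1/CL + 1/Ccw.
1/Crs = 1/38 + 1/73 = 0.04001.
Crs = 24.994 mL/cmH2O.

25.0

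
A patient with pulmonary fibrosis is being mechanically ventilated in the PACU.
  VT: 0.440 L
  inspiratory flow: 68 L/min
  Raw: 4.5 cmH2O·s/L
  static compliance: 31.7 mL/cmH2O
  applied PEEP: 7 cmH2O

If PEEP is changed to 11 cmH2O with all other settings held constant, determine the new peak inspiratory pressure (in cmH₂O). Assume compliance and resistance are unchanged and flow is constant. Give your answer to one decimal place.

Flow: 68 L/min ÷ 60 = 1.1333 L/s.
PIP = Vt/C + R·V̇ + PEEP (constant-flow equation of motion).
Only the baseline term changes: ΔPIP = ΔPEEP = 11 − 7 = 4.0 cmH2O.
Original PIP = 440/31.7 + 4.5×1.1333 + 7 = 25.98 cmH2O; new PIP = 25.98 + (4.0) = 29.98 cmH2O.

30.0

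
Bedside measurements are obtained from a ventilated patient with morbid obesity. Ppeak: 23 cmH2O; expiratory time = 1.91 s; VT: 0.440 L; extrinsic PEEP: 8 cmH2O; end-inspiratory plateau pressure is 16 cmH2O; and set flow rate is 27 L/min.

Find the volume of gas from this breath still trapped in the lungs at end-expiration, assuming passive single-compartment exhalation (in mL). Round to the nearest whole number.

47

Flow: 27 L/min ÷ 60 = 0.45 L/s.
R = (PIP − Pplat)/V̇ = (23 − 16) / 0.45 = 7.0/0.45 = 15.556 cmH2O·s/L.
C = Vt/(Pplat − PEEP) = 440.0 / (16 − 8) = 440.0/8.0 = 55.0 mL/cmH2O.
τ = R × C = 15.556 × 0.055 L/cmH2O = 0.8556 s.
Fraction remaining = e^(−Te/τ) = e^(−1.91/0.8556) = 0.1073.
Trapped volume = 440.0 × 0.1073 = 47.212 mL.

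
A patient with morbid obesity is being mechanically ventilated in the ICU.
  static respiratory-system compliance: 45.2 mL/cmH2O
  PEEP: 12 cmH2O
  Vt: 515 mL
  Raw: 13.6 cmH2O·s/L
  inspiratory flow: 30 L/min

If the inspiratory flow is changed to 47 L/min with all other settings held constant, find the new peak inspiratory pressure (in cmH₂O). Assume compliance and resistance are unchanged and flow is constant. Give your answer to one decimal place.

34.0

Flow: 30 L/min ÷ 60 = 0.5 L/s.
New flow: 47 L/min ÷ 60 = 0.7833 L/s.
PIP = Vt/C + R·V̇ + PEEP (constant-flow equation of motion).
Only the resistive term changes: ΔPIP = R × ΔV̇ = 13.6 × (0.7833 − 0.5) = 13.6 × 0.2833 = 3.853 cmH2O.
Original PIP = 515/45.2 + 13.6×0.5 + 12 = 30.194 cmH2O; new PIP = 30.194 + (3.853) = 34.047 cmH2O.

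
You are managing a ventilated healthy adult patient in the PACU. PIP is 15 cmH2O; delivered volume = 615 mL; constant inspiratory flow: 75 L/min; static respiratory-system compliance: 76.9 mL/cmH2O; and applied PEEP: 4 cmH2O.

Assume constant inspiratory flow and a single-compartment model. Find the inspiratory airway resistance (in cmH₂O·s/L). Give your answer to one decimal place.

Flow: 75 L/min ÷ 60 = 1.25 L/s.
Equation of motion (constant flow): PIP = Vt/C + R·V̇ + PEEP.
R·V̇ = PIP − Vt/C − PEEP = 15 − 615/76.9 − 4 = 15 − 7.997 − 4 = 3.003 cmH2O.
R = 3.003 / 1.25 = 2.402 cmH2O·s/L.

2.4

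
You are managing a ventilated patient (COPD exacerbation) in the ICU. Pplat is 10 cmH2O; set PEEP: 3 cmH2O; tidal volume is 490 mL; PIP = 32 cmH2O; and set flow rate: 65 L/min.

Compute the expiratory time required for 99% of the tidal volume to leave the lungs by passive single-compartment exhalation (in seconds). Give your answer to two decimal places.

6.55

Flow: 65 L/min ÷ 60 = 1.0833 L/s.
R = (PIP − Pplat)/V̇ = (32 − 10) / 1.0833 = 22.0/1.0833 = 20.308 cmH2O·s/L.
C = Vt/(Pplat − PEEP) = 490.0 / (10 − 3) = 490.0/7.0 = 70.0 mL/cmH2O.
τ = R × C = 20.308 × 0.07 L/cmH2O = 1.422 s.
t = −τ·ln(1 − 0.99) = −1.422·ln(0.01) = 6.549 s.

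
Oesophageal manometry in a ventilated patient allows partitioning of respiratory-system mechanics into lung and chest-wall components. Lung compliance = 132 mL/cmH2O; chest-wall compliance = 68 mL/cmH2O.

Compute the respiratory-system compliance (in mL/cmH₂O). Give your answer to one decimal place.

44.9

Lung and chest wall are elastances in series: 1/Crs = 1/CL + 1/Ccw.
1/Crs = 1/132 + 1/68 = 0.02228.
Crs = 44.883 mL/cmH2O.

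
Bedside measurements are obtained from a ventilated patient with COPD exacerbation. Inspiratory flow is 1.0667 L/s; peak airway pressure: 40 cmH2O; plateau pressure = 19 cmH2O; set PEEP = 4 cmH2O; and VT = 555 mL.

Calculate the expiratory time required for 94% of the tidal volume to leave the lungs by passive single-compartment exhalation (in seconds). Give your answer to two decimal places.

2.05

R = (PIP − Pplat)/V̇ = (40 − 19) / 1.0667 = 21.0/1.0667 = 19.687 cmH2O·s/L.
C = Vt/(Pplat − PEEP) = 555.0 / (19 − 4) = 555.0/15.0 = 37.0 mL/cmH2O.
τ = R × C = 19.687 × 0.037 L/cmH2O = 0.7284 s.
t = −τ·ln(1 − 0.94) = −0.7284·ln(0.06) = 2.049 s.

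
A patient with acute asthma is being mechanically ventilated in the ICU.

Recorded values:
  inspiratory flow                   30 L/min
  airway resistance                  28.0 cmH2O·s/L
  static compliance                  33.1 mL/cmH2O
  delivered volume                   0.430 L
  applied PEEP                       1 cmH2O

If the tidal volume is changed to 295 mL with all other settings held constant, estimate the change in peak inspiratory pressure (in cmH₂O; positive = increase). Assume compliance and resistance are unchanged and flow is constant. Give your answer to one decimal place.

-4.1

PIP = Vt/C + R·V̇ + PEEP (constant-flow equation of motion).
Only the elastic term changes: ΔPIP = ΔVt / C = (295 − 430) / 33.1 = -4.079 cmH2O.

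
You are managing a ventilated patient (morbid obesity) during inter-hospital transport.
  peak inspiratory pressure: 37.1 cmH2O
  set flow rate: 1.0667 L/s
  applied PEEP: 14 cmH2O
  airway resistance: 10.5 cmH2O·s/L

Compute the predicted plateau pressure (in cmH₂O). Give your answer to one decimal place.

25.9

Pplat = PIP − Raw × flow = 37.1 − 10.5 × 1.0667 = 37.1 − 11.2 = 25.9 cmH2O.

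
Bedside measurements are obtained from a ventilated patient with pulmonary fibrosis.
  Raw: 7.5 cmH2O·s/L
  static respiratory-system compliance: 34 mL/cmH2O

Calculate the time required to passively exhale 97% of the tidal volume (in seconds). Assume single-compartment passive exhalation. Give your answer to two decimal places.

0.89

τ = R × C = 7.5 × 34 mL/cmH2O = 7.5 × 0.034 L/cmH2O = 0.255 s.
Exhaled fraction f = 1 − e^(−t/τ) → t = −τ·ln(1 − f) = −0.255·ln(0.03) = 0.8942 s.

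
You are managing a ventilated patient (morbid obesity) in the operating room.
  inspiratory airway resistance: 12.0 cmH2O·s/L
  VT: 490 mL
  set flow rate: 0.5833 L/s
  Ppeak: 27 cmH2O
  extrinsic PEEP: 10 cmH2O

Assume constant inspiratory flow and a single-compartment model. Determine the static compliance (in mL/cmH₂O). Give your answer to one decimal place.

49.0

Equation of motion (constant flow): PIP = Vt/C + R·V̇ + PEEP.
Vt/C = PIP − R·V̇ − PEEP = 27 − 12.0×0.5833 − 10 = 27 − 7.0 − 10 = 10.0 cmH2O.
C = Vt / 10.0 = 490 / 10.0 = 49.0 mL/cmH2O.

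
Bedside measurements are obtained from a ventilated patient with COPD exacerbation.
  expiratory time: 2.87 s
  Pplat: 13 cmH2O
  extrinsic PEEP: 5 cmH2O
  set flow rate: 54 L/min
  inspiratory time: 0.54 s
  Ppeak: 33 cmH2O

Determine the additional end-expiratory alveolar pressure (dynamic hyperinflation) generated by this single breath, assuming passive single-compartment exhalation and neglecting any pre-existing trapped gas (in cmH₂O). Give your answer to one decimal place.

Flow: 54 L/min ÷ 60 = 0.9 L/s.
Vt = flow × Ti = 0.9 L/s × 0.54 s × 1000 mL/L = 486.0 mL.
R = (PIP − Pplat)/V̇ = (33 − 13) / 0.9 = 20.0/0.9 = 22.222 cmH2O·s/L.
C = Vt/(Pplat − PEEP) = 486.0 / (13 − 5) = 486.0/8.0 = 60.75 mL/cmH2O.
τ = R × C = 22.222 × 0.06075 L/cmH2O = 1.35 s.
Fraction remaining = e^(−Te/τ) = e^(−2.87/1.35) = 0.1193; trapped volume = 486.0 × 0.1193 = 57.98 mL.
Additional alveolar pressure from trapping ≈ V_trapped / C = 57.98 / 60.75 = 0.9544 cmH2O.

1.0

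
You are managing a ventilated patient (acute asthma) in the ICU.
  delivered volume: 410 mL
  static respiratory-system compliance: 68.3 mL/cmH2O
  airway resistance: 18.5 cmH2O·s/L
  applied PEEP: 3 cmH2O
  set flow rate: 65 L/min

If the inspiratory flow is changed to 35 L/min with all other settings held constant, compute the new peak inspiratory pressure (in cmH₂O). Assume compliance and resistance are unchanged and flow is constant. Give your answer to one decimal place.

19.8

Flow: 65 L/min ÷ 60 = 1.0833 L/s.
New flow: 35 L/min ÷ 60 = 0.5833 L/s.
PIP = Vt/C + R·V̇ + PEEP (constant-flow equation of motion).
Only the resistive term changes: ΔPIP = R × ΔV̇ = 18.5 × (0.5833 − 1.0833) = 18.5 × -0.5 = -9.25 cmH2O.
Original PIP = 410/68.3 + 18.5×1.0833 + 3 = 29.044 cmH2O; new PIP = 29.044 + (-9.25) = 19.794 cmH2O.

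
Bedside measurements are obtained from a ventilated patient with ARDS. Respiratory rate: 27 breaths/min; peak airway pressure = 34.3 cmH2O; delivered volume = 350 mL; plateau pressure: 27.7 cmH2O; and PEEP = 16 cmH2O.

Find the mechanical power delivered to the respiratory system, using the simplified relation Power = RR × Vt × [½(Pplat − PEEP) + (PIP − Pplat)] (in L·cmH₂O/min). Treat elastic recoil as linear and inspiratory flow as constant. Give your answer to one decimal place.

117.7

Per-breath work = Vt × [½(Pplat−PEEP) + (PIP−Pplat)] = 0.350 × [0.5×11.7 + 6.6] = 0.350 × 12.45 = 4.358 L·cmH2O.
Power = 27 × 4.358 = 117.67 L·cmH2O/min.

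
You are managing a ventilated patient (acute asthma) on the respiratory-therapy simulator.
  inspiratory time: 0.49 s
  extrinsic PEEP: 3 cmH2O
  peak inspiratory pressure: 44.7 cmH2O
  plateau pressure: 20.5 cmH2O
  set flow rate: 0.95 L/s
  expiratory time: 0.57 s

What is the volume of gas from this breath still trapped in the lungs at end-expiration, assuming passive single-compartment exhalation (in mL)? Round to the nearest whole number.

201

Vt = flow × Ti = 0.95 L/s × 0.49 s × 1000 mL/L = 465.5 mL.
R = (PIP − Pplat)/V̇ = (44.7 − 20.5) / 0.95 = 24.2/0.95 = 25.474 cmH2O·s/L.
C = Vt/(Pplat − PEEP) = 465.5 / (20.5 − 3) = 465.5/17.5 = 26.6 mL/cmH2O.
τ = R × C = 25.474 × 0.0266 L/cmH2O = 0.6776 s.
Fraction remaining = e^(−Te/τ) = e^(−0.57/0.6776) = 0.4312.
Trapped volume = 465.5 × 0.4312 = 200.72 mL.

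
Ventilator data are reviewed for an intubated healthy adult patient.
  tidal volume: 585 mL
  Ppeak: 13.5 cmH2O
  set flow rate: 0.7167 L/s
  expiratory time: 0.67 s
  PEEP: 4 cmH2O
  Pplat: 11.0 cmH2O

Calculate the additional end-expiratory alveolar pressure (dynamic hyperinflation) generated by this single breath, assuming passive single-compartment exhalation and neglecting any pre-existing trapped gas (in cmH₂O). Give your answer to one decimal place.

R = (PIP − Pplat)/V̇ = (13.5 − 11.0) / 0.7167 = 2.5/0.7167 = 3.488 cmH2O·s/L.
C = Vt/(Pplat − PEEP) = 585.0 / (11.0 − 4) = 585.0/7.0 = 83.571 mL/cmH2O.
τ = R × C = 3.488 × 0.08357 L/cmH2O = 0.2915 s.
Fraction remaining = e^(−Te/τ) = e^(−0.67/0.2915) = 0.1004; trapped volume = 585.0 × 0.1004 = 58.734 mL.
Additional alveolar pressure from trapping ≈ V_trapped / C = 58.734 / 83.571 = 0.7028 cmH2O.

0.7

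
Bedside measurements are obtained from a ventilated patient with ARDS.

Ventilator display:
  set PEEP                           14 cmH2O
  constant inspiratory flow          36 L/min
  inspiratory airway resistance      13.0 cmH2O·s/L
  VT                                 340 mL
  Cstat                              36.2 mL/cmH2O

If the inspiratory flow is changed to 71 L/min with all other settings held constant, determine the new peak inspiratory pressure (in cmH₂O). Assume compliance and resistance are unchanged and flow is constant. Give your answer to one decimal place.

Flow: 36 L/min ÷ 60 = 0.6 L/s.
New flow: 71 L/min ÷ 60 = 1.1833 L/s.
PIP = Vt/C + R·V̇ + PEEP (constant-flow equation of motion).
Only the resistive term changes: ΔPIP = R × ΔV̇ = 13.0 × (1.1833 − 0.6) = 13.0 × 0.5833 = 7.583 cmH2O.
Original PIP = 340/36.2 + 13.0×0.6 + 14 = 31.192 cmH2O; new PIP = 31.192 + (7.583) = 38.775 cmH2O.

38.8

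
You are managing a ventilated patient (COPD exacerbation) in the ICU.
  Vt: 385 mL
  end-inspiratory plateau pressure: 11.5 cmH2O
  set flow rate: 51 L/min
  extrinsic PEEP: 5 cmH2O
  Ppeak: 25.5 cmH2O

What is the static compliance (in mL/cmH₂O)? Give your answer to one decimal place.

59.2

Cstat = Vt / (Pplat − PEEP) = 385 / (11.5 − 5) = 385 / 6.5 = 59.231 mL/cmH2O.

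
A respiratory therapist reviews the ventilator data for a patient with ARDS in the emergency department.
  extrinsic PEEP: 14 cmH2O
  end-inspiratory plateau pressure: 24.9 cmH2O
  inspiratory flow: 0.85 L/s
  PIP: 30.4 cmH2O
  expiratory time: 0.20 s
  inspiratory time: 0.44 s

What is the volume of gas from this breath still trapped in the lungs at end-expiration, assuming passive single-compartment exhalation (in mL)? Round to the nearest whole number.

152

Vt = flow × Ti = 0.85 L/s × 0.44 s × 1000 mL/L = 374.0 mL.
R = (PIP − Pplat)/V̇ = (30.4 − 24.9) / 0.85 = 5.5/0.85 = 6.471 cmH2O·s/L.
C = Vt/(Pplat − PEEP) = 374.0 / (24.9 − 14) = 374.0/10.9 = 34.312 mL/cmH2O.
τ = R × C = 6.471 × 0.03431 L/cmH2O = 0.222 s.
Fraction remaining = e^(−Te/τ) = e^(−0.20/0.222) = 0.4062.
Trapped volume = 374.0 × 0.4062 = 151.92 mL.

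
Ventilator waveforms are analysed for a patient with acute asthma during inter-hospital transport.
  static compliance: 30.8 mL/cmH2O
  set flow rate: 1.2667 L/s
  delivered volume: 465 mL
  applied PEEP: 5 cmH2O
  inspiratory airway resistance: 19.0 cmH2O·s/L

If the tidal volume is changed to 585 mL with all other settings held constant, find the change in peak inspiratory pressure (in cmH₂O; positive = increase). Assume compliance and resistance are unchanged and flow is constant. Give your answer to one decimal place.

3.9

PIP = Vt/C + R·V̇ + PEEP (constant-flow equation of motion).
Only the elastic term changes: ΔPIP = ΔVt / C = (585 − 465) / 30.8 = 3.896 cmH2O.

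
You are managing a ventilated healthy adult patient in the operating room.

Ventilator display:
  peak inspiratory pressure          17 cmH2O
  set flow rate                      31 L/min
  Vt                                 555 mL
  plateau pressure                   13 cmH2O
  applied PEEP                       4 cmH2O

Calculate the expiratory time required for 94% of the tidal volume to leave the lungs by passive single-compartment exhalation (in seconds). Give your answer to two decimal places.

1.34

Flow: 31 L/min ÷ 60 = 0.5167 L/s.
R = (PIP − Pplat)/V̇ = (17 − 13) / 0.5167 = 4.0/0.5167 = 7.741 cmH2O·s/L.
C = Vt/(Pplat − PEEP) = 555.0 / (13 − 4) = 555.0/9.0 = 61.667 mL/cmH2O.
τ = R × C = 7.741 × 0.06167 L/cmH2O = 0.4774 s.
t = −τ·ln(1 − 0.94) = −0.4774·ln(0.06) = 1.343 s.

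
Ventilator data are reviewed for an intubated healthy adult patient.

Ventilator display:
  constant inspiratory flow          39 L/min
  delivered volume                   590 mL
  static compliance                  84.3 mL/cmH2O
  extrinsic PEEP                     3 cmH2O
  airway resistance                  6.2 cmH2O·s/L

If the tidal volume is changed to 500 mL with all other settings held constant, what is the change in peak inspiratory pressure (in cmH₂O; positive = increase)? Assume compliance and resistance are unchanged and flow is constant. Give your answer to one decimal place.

PIP = Vt/C + R·V̇ + PEEP (constant-flow equation of motion).
Only the elastic term changes: ΔPIP = ΔVt / C = (500 − 590) / 84.3 = -1.068 cmH2O.

-1.1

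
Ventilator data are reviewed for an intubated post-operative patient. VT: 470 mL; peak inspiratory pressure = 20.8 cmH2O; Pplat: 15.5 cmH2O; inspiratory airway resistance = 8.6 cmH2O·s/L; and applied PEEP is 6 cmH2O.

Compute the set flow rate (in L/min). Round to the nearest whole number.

37

flow = (PIP − Pplat) / Raw = (20.8 − 15.5) / 8.6 = 0.6163 L/s × 60 = 36.978 L/min.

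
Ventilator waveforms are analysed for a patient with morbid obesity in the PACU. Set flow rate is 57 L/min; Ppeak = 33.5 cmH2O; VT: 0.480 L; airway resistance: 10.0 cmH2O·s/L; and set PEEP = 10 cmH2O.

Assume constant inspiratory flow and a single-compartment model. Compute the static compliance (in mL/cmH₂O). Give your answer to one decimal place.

34.3

Flow: 57 L/min ÷ 60 = 0.95 L/s.
Equation of motion (constant flow): PIP = Vt/C + R·V̇ + PEEP.
Vt/C = PIP − R·V̇ − PEEP = 33.5 − 10.0×0.95 − 10 = 33.5 − 9.5 − 10 = 14.0 cmH2O.
C = Vt / 14.0 = 480 / 14.0 = 34.286 mL/cmH2O.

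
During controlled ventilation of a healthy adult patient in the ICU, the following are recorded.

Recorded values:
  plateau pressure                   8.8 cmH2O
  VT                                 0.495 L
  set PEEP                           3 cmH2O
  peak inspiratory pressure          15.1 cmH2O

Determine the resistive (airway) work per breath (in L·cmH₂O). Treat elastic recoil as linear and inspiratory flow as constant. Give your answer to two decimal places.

3.12

With constant inspiratory flow the resistive pressure is constant at PIP − Pplat = 15.1 − 8.8 = 6.3 cmH2O, so resistive work = 6.3 × 0.495 = 3.119 L·cmH2O.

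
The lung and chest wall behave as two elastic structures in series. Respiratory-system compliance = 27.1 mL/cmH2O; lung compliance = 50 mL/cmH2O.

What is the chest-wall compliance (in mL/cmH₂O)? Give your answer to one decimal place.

1/Ccw = 1/Crs − 1/CL.
1/Ccw = 1/27.1 − 1/50 = 0.0169.
Ccw = 59.172 mL/cmH2O.

59.2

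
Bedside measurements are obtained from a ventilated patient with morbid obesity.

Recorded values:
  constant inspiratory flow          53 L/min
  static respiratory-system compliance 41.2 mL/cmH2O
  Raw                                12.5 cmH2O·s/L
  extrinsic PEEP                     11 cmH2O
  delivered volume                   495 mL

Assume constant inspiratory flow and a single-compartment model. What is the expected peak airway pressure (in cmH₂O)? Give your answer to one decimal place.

34.1

Flow: 53 L/min ÷ 60 = 0.8833 L/s.
Equation of motion (constant flow): PIP = Vt/C + R·V̇ + PEEP.
PIP = 495/41.2 + 12.5×0.8833 + 11 = 12.015 + 11.041 + 11 = 34.056 cmH2O.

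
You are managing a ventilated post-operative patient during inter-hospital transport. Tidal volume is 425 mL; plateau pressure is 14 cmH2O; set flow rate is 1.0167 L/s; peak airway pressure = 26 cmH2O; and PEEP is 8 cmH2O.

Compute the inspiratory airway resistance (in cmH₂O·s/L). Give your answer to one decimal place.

11.8

Raw = (PIP − Pplat) / flow = (26 − 14) / 1.0167 = 12.0 / 1.0167 = 11.803 cmH2O·s/L.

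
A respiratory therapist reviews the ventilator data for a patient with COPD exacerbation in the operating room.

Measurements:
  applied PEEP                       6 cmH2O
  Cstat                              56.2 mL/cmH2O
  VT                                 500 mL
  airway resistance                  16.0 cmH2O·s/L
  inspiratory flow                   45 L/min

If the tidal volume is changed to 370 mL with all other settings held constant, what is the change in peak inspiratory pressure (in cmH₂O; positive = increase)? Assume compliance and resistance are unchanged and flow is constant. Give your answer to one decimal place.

-2.3

PIP = Vt/C + R·V̇ + PEEP (constant-flow equation of motion).
Only the elastic term changes: ΔPIP = ΔVt / C = (370 − 500) / 56.2 = -2.313 cmH2O.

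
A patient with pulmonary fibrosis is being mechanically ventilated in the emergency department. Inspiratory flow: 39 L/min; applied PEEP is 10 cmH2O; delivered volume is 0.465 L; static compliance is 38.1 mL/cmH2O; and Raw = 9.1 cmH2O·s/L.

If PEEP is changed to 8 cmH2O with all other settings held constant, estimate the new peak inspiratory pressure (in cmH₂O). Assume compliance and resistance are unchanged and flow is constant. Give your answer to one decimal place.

26.1

Flow: 39 L/min ÷ 60 = 0.65 L/s.
PIP = Vt/C + R·V̇ + PEEP (constant-flow equation of motion).
Only the baseline term changes: ΔPIP = ΔPEEP = 8 − 10 = -2.0 cmH2O.
Original PIP = 465/38.1 + 9.1×0.65 + 10 = 28.12 cmH2O; new PIP = 28.12 + (-2.0) = 26.12 cmH2O.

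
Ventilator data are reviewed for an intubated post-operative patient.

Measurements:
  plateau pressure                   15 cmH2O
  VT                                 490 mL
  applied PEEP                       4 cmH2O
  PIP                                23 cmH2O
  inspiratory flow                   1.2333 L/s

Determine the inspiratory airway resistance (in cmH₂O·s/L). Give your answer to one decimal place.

6.5

Raw = (PIP − Pplat) / flow = (23 − 15) / 1.2333 = 8.0 / 1.2333 = 6.487 cmH2O·s/L.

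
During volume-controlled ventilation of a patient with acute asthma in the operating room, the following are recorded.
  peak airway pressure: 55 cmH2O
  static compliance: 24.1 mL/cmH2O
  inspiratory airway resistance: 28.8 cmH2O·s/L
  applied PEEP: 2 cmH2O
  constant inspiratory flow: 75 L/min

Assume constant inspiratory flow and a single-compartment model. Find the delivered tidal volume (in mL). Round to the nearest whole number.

Flow: 75 L/min ÷ 60 = 1.25 L/s.
Equation of motion (constant flow): PIP = Vt/C + R·V̇ + PEEP.
Vt/C = PIP − R·V̇ − PEEP = 55 − 36.0 − 2 = 17.0 cmH2O.
Vt = C × 17.0 = 24.1 × 17.0 = 409.7 mL.

410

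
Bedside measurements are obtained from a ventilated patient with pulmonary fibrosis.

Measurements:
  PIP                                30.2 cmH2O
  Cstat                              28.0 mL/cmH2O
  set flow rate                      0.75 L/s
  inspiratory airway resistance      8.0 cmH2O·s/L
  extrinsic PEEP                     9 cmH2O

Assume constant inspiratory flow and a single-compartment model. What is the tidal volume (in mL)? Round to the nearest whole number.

426

Equation of motion (constant flow): PIP = Vt/C + R·V̇ + PEEP.
Vt/C = PIP − R·V̇ − PEEP = 30.2 − 6.0 − 9 = 15.2 cmH2O.
Vt = C × 15.2 = 28.0 × 15.2 = 425.6 mL.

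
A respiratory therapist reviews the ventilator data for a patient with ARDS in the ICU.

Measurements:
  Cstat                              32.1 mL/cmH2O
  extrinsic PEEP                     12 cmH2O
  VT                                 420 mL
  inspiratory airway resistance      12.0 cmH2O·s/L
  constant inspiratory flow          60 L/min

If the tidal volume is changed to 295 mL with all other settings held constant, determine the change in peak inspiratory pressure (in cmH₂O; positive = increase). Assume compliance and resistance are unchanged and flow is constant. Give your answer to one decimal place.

-3.9

PIP = Vt/C + R·V̇ + PEEP (constant-flow equation of motion).
Only the elastic term changes: ΔPIP = ΔVt / C = (295 − 420) / 32.1 = -3.894 cmH2O.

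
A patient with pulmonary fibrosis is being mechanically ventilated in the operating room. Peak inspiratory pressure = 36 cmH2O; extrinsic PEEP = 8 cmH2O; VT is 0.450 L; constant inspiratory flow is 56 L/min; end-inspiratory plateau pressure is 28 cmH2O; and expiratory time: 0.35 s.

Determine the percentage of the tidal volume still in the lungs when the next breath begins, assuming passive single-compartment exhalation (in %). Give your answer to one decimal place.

16.3

Flow: 56 L/min ÷ 60 = 0.9333 L/s.
R = (PIP − Pplat)/V̇ = (36 − 28) / 0.9333 = 8.0/0.9333 = 8.572 cmH2O·s/L.
C = Vt/(Pplat − PEEP) = 450.0 / (28 − 8) = 450.0/20.0 = 22.5 mL/cmH2O.
τ = R × C = 8.572 × 0.0225 L/cmH2O = 0.1929 s.
Fraction remaining at end-expiration = e^(−Te/τ) = e^(−0.35/0.1929) = 0.1629 → 16.29%.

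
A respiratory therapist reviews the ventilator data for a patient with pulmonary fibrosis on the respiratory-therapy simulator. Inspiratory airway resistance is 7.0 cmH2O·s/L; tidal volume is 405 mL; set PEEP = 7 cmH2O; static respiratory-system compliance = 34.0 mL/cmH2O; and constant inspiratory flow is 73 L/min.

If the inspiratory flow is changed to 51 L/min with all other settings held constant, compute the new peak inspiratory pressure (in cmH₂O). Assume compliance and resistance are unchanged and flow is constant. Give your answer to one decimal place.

Flow: 73 L/min ÷ 60 = 1.2167 L/s.
New flow: 51 L/min ÷ 60 = 0.85 L/s.
PIP = Vt/C + R·V̇ + PEEP (constant-flow equation of motion).
Only the resistive term changes: ΔPIP = R × ΔV̇ = 7.0 × (0.85 − 1.2167) = 7.0 × -0.3667 = -2.567 cmH2O.
Original PIP = 405/34.0 + 7.0×1.2167 + 7 = 27.429 cmH2O; new PIP = 27.429 + (-2.567) = 24.862 cmH2O.

24.9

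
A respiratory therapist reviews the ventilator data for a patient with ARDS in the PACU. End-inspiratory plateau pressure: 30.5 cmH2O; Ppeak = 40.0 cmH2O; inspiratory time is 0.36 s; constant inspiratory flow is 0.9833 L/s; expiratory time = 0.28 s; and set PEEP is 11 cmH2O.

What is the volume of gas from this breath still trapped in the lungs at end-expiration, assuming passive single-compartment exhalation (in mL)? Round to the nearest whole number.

72

Vt = flow × Ti = 0.9833 L/s × 0.36 s × 1000 mL/L = 353.99 mL.
R = (PIP − Pplat)/V̇ = (40.0 − 30.5) / 0.9833 = 9.5/0.9833 = 9.661 cmH2O·s/L.
C = Vt/(Pplat − PEEP) = 353.99 / (30.5 − 11) = 353.99/19.5 = 18.153 mL/cmH2O.
τ = R × C = 9.661 × 0.01815 L/cmH2O = 0.1753 s.
Fraction remaining = e^(−Te/τ) = e^(−0.28/0.1753) = 0.2025.
Trapped volume = 353.99 × 0.2025 = 71.683 mL.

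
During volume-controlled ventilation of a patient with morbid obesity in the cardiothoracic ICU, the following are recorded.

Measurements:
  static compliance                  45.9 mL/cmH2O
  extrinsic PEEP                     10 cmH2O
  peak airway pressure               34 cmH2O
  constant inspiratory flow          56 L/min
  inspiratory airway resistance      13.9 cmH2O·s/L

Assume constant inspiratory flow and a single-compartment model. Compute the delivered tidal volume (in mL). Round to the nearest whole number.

506

Flow: 56 L/min ÷ 60 = 0.9333 L/s.
Equation of motion (constant flow): PIP = Vt/C + R·V̇ + PEEP.
Vt/C = PIP − R·V̇ − PEEP = 34 − 12.973 − 10 = 11.027 cmH2O.
Vt = C × 11.027 = 45.9 × 11.027 = 506.14 mL.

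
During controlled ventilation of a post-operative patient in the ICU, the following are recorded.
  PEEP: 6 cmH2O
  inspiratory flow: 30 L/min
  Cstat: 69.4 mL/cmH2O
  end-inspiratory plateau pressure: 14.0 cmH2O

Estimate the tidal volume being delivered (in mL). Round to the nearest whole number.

555

Vt = Cstat × (Pplat − PEEP) = 69.4 × (14.0 − 6) = 69.4 × 8.0 = 555.2 mL.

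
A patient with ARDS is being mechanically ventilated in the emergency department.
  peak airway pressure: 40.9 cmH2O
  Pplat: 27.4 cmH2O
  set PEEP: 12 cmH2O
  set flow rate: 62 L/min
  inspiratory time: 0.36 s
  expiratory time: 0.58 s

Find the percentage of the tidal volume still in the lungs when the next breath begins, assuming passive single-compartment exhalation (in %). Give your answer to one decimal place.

Flow: 62 L/min ÷ 60 = 1.0333 L/s.
Vt = flow × Ti = 1.0333 L/s × 0.36 s × 1000 mL/L = 371.99 mL.
R = (PIP − Pplat)/V̇ = (40.9 − 27.4) / 1.0333 = 13.5/1.0333 = 13.065 cmH2O·s/L.
C = Vt/(Pplat − PEEP) = 371.99 / (27.4 − 12) = 371.99/15.4 = 24.155 mL/cmH2O.
τ = R × C = 13.065 × 0.02416 L/cmH2O = 0.3157 s.
Fraction remaining at end-expiration = e^(−Te/τ) = e^(−0.58/0.3157) = 0.1593 → 15.93%.

15.9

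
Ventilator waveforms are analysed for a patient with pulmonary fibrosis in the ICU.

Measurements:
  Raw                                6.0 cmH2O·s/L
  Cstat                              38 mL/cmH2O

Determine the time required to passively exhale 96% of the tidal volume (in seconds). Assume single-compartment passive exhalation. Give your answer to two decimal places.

τ = R × C = 6.0 × 38 mL/cmH2O = 6.0 × 0.038 L/cmH2O = 0.228 s.
Exhaled fraction f = 1 − e^(−t/τ) → t = −τ·ln(1 − f) = −0.228·ln(0.04) = 0.7339 s.

0.73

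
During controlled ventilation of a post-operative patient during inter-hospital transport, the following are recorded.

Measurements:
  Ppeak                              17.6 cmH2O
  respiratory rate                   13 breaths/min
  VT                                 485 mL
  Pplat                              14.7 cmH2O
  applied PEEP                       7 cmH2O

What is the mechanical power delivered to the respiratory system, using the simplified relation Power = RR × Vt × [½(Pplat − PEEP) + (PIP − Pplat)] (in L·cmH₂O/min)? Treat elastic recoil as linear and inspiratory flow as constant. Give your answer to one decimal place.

42.6

Per-breath work = Vt × [½(Pplat−PEEP) + (PIP−Pplat)] = 0.485 × [0.5×7.7 + 2.9] = 0.485 × 6.75 = 3.274 L·cmH2O.
Power = 13 × 3.274 = 42.562 L·cmH2O/min.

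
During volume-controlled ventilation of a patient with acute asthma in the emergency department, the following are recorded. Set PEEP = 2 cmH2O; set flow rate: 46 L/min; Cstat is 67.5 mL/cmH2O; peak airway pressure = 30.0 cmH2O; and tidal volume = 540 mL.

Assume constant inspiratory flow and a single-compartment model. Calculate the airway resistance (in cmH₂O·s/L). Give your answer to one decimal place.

26.1

Flow: 46 L/min ÷ 60 = 0.7667 L/s.
Equation of motion (constant flow): PIP = Vt/C + R·V̇ + PEEP.
R·V̇ = PIP − Vt/C − PEEP = 30.0 − 540/67.5 − 2 = 30.0 − 8.0 − 2 = 20.0 cmH2O.
R = 20.0 / 0.7667 = 26.086 cmH2O·s/L.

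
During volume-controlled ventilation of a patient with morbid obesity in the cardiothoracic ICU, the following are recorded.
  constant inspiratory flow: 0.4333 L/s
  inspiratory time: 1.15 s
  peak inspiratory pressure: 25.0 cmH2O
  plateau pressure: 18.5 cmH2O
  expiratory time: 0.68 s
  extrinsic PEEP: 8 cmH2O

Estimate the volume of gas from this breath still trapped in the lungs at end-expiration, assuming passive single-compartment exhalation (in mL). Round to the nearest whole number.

192

Vt = flow × Ti = 0.4333 L/s × 1.15 s × 1000 mL/L = 498.3 mL.
R = (PIP − Pplat)/V̇ = (25.0 − 18.5) / 0.4333 = 6.5/0.4333 = 15.001 cmH2O·s/L.
C = Vt/(Pplat − PEEP) = 498.3 / (18.5 − 8) = 498.3/10.5 = 47.457 mL/cmH2O.
τ = R × C = 15.001 × 0.04746 L/cmH2O = 0.7119 s.
Fraction remaining = e^(−Te/τ) = e^(−0.68/0.7119) = 0.3847.
Trapped volume = 498.3 × 0.3847 = 191.7 mL.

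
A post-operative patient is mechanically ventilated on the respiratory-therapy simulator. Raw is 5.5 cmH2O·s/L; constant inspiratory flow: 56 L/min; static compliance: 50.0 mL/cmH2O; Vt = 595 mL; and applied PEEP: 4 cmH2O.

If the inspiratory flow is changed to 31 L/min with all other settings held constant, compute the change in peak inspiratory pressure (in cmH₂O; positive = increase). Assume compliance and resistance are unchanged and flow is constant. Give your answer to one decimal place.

-2.3

Flow: 56 L/min ÷ 60 = 0.9333 L/s.
New flow: 31 L/min ÷ 60 = 0.5167 L/s.
PIP = Vt/C + R·V̇ + PEEP (constant-flow equation of motion).
Only the resistive term changes: ΔPIP = R × ΔV̇ = 5.5 × (0.5167 − 0.9333) = 5.5 × -0.4166 = -2.291 cmH2O.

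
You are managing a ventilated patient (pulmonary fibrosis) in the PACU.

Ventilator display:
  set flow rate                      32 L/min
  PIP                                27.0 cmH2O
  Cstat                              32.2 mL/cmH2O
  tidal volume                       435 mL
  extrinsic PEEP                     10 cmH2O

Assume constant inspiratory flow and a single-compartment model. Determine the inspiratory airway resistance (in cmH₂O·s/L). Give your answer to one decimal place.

Flow: 32 L/min ÷ 60 = 0.5333 L/s.
Equation of motion (constant flow): PIP = Vt/C + R·V̇ + PEEP.
R·V̇ = PIP − Vt/C − PEEP = 27.0 − 435/32.2 − 10 = 27.0 − 13.509 − 10 = 3.491 cmH2O.
R = 3.491 / 0.5333 = 6.546 cmH2O·s/L.

6.5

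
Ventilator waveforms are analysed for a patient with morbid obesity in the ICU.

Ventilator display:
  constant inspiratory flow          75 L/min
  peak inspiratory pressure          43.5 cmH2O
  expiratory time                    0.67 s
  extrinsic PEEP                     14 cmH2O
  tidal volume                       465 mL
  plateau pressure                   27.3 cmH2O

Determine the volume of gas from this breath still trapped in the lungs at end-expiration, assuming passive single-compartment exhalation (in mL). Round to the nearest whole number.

106

Flow: 75 L/min ÷ 60 = 1.25 L/s.
R = (PIP − Pplat)/V̇ = (43.5 − 27.3) / 1.25 = 16.2/1.25 = 12.96 cmH2O·s/L.
C = Vt/(Pplat − PEEP) = 465.0 / (27.3 − 14) = 465.0/13.3 = 34.962 mL/cmH2O.
τ = R × C = 12.96 × 0.03496 L/cmH2O = 0.4531 s.
Fraction remaining = e^(−Te/τ) = e^(−0.67/0.4531) = 0.2279.
Trapped volume = 465.0 × 0.2279 = 105.97 mL.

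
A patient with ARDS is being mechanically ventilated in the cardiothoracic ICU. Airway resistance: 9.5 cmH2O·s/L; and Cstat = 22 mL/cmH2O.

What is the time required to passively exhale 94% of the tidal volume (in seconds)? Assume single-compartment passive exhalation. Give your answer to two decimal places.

0.59

τ = R × C = 9.5 × 22 mL/cmH2O = 9.5 × 0.022 L/cmH2O = 0.209 s.
Exhaled fraction f = 1 − e^(−t/τ) → t = −τ·ln(1 − f) = −0.209·ln(0.06) = 0.588 s.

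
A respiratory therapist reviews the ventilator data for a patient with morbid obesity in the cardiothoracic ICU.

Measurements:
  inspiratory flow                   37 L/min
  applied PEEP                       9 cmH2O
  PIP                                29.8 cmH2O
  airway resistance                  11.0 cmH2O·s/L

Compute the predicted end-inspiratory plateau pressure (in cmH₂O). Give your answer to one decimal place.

23.0

Flow: 37 L/min ÷ 60 = 0.6167 L/s.
Pplat = PIP − Raw × flow = 29.8 − 11.0 × 0.6167 = 29.8 − 6.784 = 23.016 cmH2O.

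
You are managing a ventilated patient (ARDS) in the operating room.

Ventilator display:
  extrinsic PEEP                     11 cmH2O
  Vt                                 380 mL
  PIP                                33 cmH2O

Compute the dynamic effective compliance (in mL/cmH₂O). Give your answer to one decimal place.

17.3

Dynamic compliance = Vt / (PIP − PEEP) = 380 / (33 − 11) = 380 / 22.0 = 17.273 mL/cmH2O.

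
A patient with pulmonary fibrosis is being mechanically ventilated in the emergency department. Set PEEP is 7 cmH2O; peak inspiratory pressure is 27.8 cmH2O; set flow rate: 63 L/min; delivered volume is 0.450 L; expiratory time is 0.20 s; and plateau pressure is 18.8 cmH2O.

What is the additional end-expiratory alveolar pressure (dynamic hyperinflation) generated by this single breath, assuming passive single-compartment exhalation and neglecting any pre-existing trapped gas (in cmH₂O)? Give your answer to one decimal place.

Flow: 63 L/min ÷ 60 = 1.05 L/s.
R = (PIP − Pplat)/V̇ = (27.8 − 18.8) / 1.05 = 9.0/1.05 = 8.571 cmH2O·s/L.
C = Vt/(Pplat − PEEP) = 450.0 / (18.8 − 7) = 450.0/11.8 = 38.136 mL/cmH2O.
τ = R × C = 8.571 × 0.03814 L/cmH2O = 0.3269 s.
Fraction remaining = e^(−Te/τ) = e^(−0.20/0.3269) = 0.5424; trapped volume = 450.0 × 0.5424 = 244.08 mL.
Additional alveolar pressure from trapping ≈ V_trapped / C = 244.08 / 38.136 = 6.4 cmH2O.

6.4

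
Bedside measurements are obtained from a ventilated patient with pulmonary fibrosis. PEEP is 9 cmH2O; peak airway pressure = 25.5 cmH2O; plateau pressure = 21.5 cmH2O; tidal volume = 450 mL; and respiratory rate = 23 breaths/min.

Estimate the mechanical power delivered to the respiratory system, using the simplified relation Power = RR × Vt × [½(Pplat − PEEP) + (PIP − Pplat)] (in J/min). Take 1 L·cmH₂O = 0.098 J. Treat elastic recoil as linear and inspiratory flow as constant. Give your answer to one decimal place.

Per-breath work = Vt × [½(Pplat−PEEP) + (PIP−Pplat)] = 0.450 × [0.5×12.5 + 4.0] = 0.450 × 10.25 = 4.613 L·cmH2O.
Power = 23 × 4.613 = 106.1 L·cmH2O/min.
× 0.098 J/(L·cmH2O) → 10.398 J/min.

10.4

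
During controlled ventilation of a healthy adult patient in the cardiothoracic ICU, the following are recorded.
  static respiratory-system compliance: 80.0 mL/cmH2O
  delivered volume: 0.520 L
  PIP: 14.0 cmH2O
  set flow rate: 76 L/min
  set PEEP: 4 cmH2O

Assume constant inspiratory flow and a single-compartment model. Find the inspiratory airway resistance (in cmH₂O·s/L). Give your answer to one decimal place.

2.8

Flow: 76 L/min ÷ 60 = 1.2667 L/s.
Equation of motion (constant flow): PIP = Vt/C + R·V̇ + PEEP.
R·V̇ = PIP − Vt/C − PEEP = 14.0 − 520/80.0 − 4 = 14.0 − 6.5 − 4 = 3.5 cmH2O.
R = 3.5 / 1.2667 = 2.763 cmH2O·s/L.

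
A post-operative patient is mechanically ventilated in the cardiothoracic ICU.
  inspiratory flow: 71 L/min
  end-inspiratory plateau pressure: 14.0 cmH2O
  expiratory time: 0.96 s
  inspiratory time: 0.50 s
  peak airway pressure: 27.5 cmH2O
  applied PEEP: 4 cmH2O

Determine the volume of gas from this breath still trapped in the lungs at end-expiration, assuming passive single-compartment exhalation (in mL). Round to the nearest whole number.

Flow: 71 L/min ÷ 60 = 1.1833 L/s.
Vt = flow × Ti = 1.1833 L/s × 0.50 s × 1000 mL/L = 591.65 mL.
R = (PIP − Pplat)/V̇ = (27.5 − 14.0) / 1.1833 = 13.5/1.1833 = 11.409 cmH2O·s/L.
C = Vt/(Pplat − PEEP) = 591.65 / (14.0 − 4) = 591.65/10.0 = 59.165 mL/cmH2O.
τ = R × C = 11.409 × 0.05917 L/cmH2O = 0.6751 s.
Fraction remaining = e^(−Te/τ) = e^(−0.96/0.6751) = 0.2412.
Trapped volume = 591.65 × 0.2412 = 142.71 mL.

143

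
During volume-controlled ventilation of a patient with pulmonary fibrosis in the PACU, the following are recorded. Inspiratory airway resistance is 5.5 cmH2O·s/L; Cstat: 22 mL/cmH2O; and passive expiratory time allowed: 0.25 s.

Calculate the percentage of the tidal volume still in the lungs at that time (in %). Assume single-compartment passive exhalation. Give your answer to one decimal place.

τ = R × C = 5.5 × 22 mL/cmH2O = 5.5 × 0.022 L/cmH2O = 0.121 s.
Passive exhalation: V(t)/V₀ = e^(−t/τ) = e^(−0.25/0.121) = 0.1267.
Fraction remaining = 0.1267 → 12.67%.

12.7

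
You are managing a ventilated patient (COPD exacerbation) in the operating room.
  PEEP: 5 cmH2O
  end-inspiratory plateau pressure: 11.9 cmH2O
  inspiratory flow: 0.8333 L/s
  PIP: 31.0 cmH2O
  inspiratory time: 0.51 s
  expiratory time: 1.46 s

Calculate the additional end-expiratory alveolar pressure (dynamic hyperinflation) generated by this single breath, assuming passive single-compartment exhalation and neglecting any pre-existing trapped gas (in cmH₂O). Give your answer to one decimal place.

2.5

Vt = flow × Ti = 0.8333 L/s × 0.51 s × 1000 mL/L = 424.98 mL.
R = (PIP − Pplat)/V̇ = (31.0 − 11.9) / 0.8333 = 19.1/0.8333 = 22.921 cmH2O·s/L.
C = Vt/(Pplat − PEEP) = 424.98 / (11.9 − 5) = 424.98/6.9 = 61.591 mL/cmH2O.
τ = R × C = 22.921 × 0.06159 L/cmH2O = 1.412 s.
Fraction remaining = e^(−Te/τ) = e^(−1.46/1.412) = 0.3556; trapped volume = 424.98 × 0.3556 = 151.12 mL.
Additional alveolar pressure from trapping ≈ V_trapped / C = 151.12 / 61.591 = 2.454 cmH2O.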